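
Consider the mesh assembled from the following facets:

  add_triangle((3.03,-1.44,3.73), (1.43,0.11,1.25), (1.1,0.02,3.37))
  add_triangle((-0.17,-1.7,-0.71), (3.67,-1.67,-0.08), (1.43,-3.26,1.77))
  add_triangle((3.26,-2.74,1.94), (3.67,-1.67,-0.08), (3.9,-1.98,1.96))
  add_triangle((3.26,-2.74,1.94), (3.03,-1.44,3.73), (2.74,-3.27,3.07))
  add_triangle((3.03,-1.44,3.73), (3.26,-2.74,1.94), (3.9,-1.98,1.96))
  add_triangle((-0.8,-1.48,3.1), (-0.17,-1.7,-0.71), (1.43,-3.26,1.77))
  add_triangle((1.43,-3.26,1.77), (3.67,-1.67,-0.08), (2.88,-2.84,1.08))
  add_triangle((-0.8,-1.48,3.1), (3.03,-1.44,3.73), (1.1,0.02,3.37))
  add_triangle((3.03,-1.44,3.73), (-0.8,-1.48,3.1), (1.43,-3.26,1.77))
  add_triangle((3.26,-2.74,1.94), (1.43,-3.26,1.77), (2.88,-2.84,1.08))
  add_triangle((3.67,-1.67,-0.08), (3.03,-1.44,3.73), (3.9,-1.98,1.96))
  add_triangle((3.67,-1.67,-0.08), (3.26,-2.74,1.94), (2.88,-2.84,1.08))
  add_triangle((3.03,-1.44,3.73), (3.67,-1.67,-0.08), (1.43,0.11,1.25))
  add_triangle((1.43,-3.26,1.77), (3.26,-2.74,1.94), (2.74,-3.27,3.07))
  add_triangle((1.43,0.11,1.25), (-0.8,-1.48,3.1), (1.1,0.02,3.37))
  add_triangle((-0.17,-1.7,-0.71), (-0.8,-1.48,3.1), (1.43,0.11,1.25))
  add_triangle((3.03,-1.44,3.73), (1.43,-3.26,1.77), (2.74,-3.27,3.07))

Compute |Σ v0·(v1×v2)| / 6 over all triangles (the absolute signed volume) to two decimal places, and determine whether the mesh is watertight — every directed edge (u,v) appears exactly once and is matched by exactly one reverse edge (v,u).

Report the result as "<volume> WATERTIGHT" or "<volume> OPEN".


22.90 OPEN

Per-triangle v0·(v1×v2)/6:
  t1: +0.9437
  t2: +3.0972
  t3: +1.3192
  t4: +1.8780
  t5: +1.5758
  t6: +2.4284
  t7: +0.1388
  t8: +3.0134
  t9: +5.3139
  t10: +0.9182
  t11: +0.4002
  t12: +1.0031
  t13: +1.8143
  t14: +1.1268
  t15: -0.7557
  t16: -1.7173
  t17: +0.4044
Σ = +22.9024 → |volume| = 22.90

Directed edges: 51 total; 3 unmatched, e.g. (-0.17,-1.7,-0.71)→(3.67,-1.67,-0.08) → open.


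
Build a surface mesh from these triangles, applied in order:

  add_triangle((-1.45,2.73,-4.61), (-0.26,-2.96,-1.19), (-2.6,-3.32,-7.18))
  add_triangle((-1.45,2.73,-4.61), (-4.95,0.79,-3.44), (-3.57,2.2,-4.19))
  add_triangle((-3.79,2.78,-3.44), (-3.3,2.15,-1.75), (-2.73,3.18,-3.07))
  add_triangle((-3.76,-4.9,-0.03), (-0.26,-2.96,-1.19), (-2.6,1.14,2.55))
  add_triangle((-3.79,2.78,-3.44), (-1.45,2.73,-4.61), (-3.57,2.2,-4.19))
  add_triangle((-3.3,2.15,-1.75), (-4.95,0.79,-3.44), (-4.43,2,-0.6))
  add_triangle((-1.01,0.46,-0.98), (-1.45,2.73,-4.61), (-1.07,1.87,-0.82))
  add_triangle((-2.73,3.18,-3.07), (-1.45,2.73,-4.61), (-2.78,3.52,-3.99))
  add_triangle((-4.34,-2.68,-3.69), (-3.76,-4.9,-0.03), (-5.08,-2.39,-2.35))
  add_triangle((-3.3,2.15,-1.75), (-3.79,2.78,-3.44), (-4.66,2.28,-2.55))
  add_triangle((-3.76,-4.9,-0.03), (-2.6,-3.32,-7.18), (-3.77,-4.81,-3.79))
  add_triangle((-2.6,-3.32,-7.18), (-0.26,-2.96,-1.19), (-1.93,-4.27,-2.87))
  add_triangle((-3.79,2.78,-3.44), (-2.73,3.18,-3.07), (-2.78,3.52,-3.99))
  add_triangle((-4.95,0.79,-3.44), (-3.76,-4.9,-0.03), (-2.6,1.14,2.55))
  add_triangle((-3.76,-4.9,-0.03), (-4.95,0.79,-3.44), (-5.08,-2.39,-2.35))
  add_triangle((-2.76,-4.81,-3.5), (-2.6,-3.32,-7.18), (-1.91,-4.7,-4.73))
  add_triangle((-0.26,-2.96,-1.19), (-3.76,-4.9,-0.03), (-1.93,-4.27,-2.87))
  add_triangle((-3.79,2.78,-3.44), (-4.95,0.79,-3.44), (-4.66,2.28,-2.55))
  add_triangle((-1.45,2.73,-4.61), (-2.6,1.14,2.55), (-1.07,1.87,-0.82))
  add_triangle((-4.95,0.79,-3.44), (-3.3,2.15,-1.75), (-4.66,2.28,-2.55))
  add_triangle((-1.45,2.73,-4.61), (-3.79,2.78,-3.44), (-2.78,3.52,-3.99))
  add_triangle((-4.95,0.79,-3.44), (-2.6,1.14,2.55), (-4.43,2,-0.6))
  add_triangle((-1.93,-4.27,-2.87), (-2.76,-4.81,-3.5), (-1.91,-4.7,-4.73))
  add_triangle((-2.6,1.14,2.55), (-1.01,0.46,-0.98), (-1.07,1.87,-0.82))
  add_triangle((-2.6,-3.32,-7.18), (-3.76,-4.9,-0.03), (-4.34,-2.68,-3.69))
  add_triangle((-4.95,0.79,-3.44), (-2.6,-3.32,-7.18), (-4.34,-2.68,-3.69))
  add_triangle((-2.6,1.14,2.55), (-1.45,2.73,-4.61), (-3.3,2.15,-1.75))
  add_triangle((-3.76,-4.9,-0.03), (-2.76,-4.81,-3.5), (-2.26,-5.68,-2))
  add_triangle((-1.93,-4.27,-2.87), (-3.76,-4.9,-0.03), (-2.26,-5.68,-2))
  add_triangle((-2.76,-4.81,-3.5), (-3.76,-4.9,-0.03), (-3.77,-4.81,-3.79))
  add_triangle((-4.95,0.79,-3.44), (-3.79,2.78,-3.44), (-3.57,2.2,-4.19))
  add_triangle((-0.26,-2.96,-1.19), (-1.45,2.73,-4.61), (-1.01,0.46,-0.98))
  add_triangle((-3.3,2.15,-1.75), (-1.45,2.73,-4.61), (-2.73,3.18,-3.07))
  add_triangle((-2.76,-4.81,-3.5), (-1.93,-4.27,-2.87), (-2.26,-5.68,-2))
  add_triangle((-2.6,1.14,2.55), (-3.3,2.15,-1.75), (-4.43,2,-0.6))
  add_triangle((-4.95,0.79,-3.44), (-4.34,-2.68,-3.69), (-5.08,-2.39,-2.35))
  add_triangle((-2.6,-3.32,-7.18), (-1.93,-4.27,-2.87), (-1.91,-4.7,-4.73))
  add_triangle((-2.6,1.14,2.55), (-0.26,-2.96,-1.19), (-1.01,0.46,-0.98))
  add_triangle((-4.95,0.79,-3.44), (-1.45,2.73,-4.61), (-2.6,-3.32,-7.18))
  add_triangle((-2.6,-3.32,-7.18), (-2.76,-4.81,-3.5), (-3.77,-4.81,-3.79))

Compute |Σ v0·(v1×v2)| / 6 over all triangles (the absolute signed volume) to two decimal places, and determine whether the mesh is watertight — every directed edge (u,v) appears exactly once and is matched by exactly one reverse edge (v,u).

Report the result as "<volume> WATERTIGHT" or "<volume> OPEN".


116.55 WATERTIGHT

Per-triangle v0·(v1×v2)/6:
  t1: +1.6269
  t2: +1.3221
  t3: +0.8250
  t4: +0.8517
  t5: +1.8707
  t6: +2.7399
  t7: -0.8215
  t8: +0.0272
  t9: +5.3833
  t10: +0.6082
  t11: -0.3013
  t12: +3.1705
  t13: +0.5371
  t14: +21.3147
  t15: +1.4649
  t16: +3.7352
  t17: +3.3826
  t18: +2.2572
  t19: +1.9652
  t20: -0.2334
  t21: +1.5372
  t22: +3.1649
  t23: +0.6958
  t24: -1.1823
  t25: +13.1946
  t26: +12.8738
  t27: +2.6875
  t28: +4.4537
  t29: -2.7126
  t30: +3.0831
  t31: +1.9826
  t32: -1.9865
  t33: -1.3676
  t34: +0.6995
  t35: +1.3820
  t36: +5.0638
  t37: -1.9840
  t38: -2.6357
  t39: +22.1758
  t40: +3.6959
Σ = +116.5475 → |volume| = 116.55

Directed edges: 120 total, each appears once with its reverse present → watertight.


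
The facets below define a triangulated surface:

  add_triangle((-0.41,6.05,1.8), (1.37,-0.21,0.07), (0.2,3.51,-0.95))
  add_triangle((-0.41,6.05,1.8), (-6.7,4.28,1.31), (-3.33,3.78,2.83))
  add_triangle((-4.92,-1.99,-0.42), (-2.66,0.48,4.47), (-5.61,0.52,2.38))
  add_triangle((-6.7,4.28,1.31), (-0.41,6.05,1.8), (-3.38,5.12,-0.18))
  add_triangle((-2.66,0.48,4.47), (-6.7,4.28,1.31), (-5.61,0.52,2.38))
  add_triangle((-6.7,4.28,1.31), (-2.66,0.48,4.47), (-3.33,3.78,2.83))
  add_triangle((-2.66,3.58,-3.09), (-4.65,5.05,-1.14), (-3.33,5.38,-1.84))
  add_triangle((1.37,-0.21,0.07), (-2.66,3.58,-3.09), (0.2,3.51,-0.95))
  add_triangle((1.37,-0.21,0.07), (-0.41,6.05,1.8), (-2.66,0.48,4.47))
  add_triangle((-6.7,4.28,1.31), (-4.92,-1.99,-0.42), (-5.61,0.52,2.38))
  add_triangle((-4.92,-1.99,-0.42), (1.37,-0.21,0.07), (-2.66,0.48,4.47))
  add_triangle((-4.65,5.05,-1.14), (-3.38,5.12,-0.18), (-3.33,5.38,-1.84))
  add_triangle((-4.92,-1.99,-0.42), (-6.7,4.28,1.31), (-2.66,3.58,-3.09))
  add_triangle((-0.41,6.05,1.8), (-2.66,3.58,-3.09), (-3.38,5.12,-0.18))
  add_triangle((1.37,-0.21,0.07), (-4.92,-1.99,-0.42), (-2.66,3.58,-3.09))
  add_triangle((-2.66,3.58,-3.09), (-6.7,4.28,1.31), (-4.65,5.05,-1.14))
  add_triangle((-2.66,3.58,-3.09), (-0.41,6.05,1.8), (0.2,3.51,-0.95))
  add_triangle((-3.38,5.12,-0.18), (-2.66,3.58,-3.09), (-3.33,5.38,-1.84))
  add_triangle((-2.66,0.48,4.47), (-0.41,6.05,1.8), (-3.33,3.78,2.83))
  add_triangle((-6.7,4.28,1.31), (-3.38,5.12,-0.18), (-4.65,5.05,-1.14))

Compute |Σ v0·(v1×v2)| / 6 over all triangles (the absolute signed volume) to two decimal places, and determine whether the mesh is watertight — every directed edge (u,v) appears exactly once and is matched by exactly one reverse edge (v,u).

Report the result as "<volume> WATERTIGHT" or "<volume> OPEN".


139.31 WATERTIGHT

Per-triangle v0·(v1×v2)/6:
  t1: +2.7848
  t2: +10.9090
  t3: +7.0950
  t4: +11.1211
  t5: +11.7662
  t6: +10.2565
  t7: +2.7836
  t8: +1.6927
  t9: +6.2665
  t10: +12.0824
  t11: +2.8832
  t12: +2.0362
  t13: +23.5946
  t14: +8.5558
  t15: +1.9731
  t16: +4.0795
  t17: +6.6957
  t18: -0.9785
  t19: +8.8938
  t20: +4.8225
Σ = +139.3138 → |volume| = 139.31

Directed edges: 60 total, each appears once with its reverse present → watertight.


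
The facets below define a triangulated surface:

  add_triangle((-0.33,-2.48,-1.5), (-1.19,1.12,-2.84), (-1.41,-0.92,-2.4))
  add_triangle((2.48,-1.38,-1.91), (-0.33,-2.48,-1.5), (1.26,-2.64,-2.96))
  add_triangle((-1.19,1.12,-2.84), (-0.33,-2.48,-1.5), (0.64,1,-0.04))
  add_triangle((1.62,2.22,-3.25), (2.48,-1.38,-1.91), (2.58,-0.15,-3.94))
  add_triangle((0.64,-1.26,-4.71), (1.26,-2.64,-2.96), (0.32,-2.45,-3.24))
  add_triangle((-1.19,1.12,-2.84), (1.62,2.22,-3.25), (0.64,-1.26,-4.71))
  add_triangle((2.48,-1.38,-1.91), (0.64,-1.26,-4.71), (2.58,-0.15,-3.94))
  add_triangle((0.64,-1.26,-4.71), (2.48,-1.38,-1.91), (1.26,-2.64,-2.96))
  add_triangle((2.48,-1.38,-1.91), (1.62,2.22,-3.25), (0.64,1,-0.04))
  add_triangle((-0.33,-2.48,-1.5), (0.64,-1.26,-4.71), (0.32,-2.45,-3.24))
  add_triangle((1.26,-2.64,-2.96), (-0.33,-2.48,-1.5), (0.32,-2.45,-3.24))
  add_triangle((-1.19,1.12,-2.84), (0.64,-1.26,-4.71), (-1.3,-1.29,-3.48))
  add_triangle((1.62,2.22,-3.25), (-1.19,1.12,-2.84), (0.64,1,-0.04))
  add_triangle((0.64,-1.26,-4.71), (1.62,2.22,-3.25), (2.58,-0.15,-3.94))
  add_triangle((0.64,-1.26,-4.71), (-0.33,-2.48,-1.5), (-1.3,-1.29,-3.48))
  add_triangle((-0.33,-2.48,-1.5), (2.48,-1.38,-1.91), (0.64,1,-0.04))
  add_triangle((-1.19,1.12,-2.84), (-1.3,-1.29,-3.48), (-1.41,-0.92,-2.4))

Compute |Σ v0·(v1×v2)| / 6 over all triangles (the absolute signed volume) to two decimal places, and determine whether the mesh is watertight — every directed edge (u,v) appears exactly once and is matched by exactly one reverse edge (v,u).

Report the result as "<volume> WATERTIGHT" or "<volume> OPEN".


26.87 OPEN

Per-triangle v0·(v1×v2)/6:
  t1: -0.8516
  t2: +0.7847
  t3: -1.0939
  t4: +1.4557
  t5: +1.2406
  t6: +5.5607
  t7: +2.9706
  t8: +2.6363
  t9: +1.7067
  t10: +0.4672
  t11: +0.8069
  t12: +3.0602
  t13: +1.0974
  t14: +4.1224
  t15: +2.7425
  t16: -0.4846
  t17: +0.6493
Σ = +26.8711 → |volume| = 26.87

Directed edges: 51 total; 3 unmatched, e.g. (-1.41,-0.92,-2.4)→(-0.33,-2.48,-1.5) → open.


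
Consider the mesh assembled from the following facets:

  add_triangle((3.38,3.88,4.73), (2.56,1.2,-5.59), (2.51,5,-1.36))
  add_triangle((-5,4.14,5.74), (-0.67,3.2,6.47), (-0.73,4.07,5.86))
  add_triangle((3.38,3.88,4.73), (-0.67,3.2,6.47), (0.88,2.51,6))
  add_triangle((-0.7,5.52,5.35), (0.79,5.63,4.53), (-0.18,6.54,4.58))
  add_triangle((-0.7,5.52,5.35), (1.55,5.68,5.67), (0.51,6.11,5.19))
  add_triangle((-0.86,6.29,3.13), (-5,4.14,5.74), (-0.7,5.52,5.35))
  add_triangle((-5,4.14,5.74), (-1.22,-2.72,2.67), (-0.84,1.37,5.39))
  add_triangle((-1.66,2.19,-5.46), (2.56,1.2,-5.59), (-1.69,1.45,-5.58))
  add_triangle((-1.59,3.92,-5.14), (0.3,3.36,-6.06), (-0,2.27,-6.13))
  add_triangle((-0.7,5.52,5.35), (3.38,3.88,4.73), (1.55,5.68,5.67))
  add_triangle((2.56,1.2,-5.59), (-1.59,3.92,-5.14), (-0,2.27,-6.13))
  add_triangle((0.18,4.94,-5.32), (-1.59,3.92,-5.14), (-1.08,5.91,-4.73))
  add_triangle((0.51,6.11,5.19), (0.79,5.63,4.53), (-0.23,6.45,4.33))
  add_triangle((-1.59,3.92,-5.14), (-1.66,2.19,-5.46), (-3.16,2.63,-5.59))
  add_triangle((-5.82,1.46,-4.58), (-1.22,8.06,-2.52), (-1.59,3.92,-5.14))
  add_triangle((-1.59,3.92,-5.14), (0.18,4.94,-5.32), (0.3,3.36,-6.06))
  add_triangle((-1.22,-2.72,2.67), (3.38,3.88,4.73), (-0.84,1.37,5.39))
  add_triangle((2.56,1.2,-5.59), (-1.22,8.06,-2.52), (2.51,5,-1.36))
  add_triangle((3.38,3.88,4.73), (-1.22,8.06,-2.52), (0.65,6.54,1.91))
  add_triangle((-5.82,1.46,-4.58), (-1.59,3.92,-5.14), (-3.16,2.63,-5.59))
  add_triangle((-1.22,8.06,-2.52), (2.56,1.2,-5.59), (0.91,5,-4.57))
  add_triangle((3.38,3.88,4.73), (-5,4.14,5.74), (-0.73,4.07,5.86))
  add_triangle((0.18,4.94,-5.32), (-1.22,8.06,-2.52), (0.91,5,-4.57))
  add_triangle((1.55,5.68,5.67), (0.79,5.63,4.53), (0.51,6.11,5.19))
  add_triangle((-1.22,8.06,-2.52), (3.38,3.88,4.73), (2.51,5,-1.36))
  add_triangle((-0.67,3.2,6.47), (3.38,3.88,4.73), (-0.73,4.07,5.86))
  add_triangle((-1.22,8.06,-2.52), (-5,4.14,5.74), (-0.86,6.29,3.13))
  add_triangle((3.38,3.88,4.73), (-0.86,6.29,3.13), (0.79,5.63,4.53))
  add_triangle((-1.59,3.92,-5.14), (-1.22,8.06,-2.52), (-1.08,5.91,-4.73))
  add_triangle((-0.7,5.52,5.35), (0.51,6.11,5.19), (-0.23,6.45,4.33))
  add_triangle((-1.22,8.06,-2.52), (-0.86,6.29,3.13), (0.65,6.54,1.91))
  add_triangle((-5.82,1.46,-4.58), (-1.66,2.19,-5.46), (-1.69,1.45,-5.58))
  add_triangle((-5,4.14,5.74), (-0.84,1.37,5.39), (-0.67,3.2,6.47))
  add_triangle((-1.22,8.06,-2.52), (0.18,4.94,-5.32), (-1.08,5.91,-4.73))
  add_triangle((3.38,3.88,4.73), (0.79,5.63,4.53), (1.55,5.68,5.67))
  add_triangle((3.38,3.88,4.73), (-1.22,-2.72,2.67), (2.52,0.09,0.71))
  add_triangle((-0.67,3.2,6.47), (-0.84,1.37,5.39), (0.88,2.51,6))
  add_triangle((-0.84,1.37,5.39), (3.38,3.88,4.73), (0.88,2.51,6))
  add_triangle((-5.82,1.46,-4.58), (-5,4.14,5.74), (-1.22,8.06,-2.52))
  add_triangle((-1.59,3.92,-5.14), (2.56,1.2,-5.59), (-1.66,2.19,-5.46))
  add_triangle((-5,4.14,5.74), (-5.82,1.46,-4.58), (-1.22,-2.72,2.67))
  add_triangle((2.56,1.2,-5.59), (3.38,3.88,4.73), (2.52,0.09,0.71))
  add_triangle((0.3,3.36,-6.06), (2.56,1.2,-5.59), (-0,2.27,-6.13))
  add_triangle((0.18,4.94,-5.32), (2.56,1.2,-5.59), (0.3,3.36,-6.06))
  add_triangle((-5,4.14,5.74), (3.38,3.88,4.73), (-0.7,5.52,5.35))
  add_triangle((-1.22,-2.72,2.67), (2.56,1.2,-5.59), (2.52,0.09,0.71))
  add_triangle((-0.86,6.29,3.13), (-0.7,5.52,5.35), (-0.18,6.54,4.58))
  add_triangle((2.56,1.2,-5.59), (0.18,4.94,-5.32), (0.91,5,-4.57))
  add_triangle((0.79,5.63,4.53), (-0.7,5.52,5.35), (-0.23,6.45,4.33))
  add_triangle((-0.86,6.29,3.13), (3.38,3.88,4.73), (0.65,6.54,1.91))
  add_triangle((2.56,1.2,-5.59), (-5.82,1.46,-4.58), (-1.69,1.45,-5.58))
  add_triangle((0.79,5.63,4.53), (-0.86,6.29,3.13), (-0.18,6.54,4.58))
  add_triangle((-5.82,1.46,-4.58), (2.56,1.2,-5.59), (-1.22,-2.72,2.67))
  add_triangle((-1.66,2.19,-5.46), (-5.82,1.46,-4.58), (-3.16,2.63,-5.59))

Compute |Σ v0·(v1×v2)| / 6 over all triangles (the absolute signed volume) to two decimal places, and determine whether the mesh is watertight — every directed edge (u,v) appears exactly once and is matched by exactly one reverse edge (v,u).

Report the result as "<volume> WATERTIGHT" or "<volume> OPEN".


Per-triangle v0·(v1×v2)/6:
  t1: +15.7201
  t2: +5.3936
  t3: +4.4034
  t4: +1.8797
  t5: +1.7235
  t6: +12.3113
  t7: +14.4706
  t8: +3.0488
  t9: +2.4308
  t10: +1.4374
  t11: -3.8610
  t12: +3.3116
  t13: +0.5718
  t14: +2.4602
  t15: +23.9207
  t16: +3.6176
  t17: +10.6363
  t18: +23.6335
  t19: +7.9841
  t20: +3.6688
  t21: -0.6029
  t22: +3.0838
  t23: +4.7065
  t24: +0.5519
  t25: +24.9976
  t26: +5.0941
  t27: +30.8120
  t28: +2.5085
  t29: +2.8837
  t30: +1.8753
  t31: +10.7384
  t32: +3.1777
  t33: +6.5516
  t34: +4.5325
  t35: +1.7900
  t36: +9.0049
  t37: +2.2369
  t38: -0.7233
  t39: +77.1332
  t40: +7.1774
  t41: +38.5589
  t42: +11.7238
  t43: +3.1853
  t44: +4.4299
  t45: +10.1452
  t46: +5.6913
  t47: +1.8729
  t48: +4.2630
  t49: -2.1573
  t50: +10.0429
  t51: -0.0260
  t52: +0.8735
  t53: +15.8348
  t54: +2.0638
Σ = +442.7945 → |volume| = 442.79

Directed edges: 162 total, each appears once with its reverse present → watertight.

442.79 WATERTIGHT


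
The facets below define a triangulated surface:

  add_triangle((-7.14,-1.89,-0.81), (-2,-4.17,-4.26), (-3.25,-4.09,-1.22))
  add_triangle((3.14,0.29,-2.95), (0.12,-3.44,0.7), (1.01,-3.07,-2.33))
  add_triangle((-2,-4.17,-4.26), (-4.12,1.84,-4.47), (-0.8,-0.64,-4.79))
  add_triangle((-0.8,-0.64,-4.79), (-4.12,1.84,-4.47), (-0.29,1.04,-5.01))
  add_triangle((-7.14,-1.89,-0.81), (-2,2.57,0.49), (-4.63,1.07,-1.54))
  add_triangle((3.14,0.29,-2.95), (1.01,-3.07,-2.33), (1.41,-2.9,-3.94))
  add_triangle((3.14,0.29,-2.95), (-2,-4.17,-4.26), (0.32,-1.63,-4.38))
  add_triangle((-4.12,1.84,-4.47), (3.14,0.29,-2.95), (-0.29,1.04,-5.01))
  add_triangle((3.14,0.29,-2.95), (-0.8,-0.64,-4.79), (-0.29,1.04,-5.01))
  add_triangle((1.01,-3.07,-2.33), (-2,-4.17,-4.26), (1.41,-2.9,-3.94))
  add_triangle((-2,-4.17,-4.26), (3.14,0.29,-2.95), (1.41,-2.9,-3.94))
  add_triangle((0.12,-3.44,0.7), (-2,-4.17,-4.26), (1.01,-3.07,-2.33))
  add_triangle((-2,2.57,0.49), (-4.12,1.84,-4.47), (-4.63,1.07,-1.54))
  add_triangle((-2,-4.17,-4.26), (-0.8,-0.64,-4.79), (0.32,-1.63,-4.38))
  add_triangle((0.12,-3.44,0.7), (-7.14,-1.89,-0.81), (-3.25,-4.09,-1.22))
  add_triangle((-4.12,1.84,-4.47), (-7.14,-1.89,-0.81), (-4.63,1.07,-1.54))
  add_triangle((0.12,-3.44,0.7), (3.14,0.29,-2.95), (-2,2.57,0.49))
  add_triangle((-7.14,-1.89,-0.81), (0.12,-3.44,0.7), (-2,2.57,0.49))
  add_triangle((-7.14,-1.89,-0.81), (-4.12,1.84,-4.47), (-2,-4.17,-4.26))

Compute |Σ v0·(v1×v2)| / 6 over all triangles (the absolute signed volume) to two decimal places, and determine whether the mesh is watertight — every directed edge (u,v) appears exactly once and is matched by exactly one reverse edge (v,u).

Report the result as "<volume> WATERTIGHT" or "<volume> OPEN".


123.54 OPEN

Per-triangle v0·(v1×v2)/6:
  t1: +11.8126
  t2: +3.8398
  t3: +12.2046
  t4: +5.6674
  t5: +5.7011
  t6: +2.1393
  t7: +3.1764
  t8: +1.4821
  t9: +4.6588
  t10: +3.2558
  t11: +4.2807
  t12: +6.2790
  t13: +5.8331
  t14: +4.0975
  t15: +6.1551
  t16: +7.3953
  t17: -1.3369
  t18: +5.4934
  t19: +31.4056
Σ = +123.5405 → |volume| = 123.54

Directed edges: 57 total; 9 unmatched, e.g. (-2,-4.17,-4.26)→(-3.25,-4.09,-1.22) → open.


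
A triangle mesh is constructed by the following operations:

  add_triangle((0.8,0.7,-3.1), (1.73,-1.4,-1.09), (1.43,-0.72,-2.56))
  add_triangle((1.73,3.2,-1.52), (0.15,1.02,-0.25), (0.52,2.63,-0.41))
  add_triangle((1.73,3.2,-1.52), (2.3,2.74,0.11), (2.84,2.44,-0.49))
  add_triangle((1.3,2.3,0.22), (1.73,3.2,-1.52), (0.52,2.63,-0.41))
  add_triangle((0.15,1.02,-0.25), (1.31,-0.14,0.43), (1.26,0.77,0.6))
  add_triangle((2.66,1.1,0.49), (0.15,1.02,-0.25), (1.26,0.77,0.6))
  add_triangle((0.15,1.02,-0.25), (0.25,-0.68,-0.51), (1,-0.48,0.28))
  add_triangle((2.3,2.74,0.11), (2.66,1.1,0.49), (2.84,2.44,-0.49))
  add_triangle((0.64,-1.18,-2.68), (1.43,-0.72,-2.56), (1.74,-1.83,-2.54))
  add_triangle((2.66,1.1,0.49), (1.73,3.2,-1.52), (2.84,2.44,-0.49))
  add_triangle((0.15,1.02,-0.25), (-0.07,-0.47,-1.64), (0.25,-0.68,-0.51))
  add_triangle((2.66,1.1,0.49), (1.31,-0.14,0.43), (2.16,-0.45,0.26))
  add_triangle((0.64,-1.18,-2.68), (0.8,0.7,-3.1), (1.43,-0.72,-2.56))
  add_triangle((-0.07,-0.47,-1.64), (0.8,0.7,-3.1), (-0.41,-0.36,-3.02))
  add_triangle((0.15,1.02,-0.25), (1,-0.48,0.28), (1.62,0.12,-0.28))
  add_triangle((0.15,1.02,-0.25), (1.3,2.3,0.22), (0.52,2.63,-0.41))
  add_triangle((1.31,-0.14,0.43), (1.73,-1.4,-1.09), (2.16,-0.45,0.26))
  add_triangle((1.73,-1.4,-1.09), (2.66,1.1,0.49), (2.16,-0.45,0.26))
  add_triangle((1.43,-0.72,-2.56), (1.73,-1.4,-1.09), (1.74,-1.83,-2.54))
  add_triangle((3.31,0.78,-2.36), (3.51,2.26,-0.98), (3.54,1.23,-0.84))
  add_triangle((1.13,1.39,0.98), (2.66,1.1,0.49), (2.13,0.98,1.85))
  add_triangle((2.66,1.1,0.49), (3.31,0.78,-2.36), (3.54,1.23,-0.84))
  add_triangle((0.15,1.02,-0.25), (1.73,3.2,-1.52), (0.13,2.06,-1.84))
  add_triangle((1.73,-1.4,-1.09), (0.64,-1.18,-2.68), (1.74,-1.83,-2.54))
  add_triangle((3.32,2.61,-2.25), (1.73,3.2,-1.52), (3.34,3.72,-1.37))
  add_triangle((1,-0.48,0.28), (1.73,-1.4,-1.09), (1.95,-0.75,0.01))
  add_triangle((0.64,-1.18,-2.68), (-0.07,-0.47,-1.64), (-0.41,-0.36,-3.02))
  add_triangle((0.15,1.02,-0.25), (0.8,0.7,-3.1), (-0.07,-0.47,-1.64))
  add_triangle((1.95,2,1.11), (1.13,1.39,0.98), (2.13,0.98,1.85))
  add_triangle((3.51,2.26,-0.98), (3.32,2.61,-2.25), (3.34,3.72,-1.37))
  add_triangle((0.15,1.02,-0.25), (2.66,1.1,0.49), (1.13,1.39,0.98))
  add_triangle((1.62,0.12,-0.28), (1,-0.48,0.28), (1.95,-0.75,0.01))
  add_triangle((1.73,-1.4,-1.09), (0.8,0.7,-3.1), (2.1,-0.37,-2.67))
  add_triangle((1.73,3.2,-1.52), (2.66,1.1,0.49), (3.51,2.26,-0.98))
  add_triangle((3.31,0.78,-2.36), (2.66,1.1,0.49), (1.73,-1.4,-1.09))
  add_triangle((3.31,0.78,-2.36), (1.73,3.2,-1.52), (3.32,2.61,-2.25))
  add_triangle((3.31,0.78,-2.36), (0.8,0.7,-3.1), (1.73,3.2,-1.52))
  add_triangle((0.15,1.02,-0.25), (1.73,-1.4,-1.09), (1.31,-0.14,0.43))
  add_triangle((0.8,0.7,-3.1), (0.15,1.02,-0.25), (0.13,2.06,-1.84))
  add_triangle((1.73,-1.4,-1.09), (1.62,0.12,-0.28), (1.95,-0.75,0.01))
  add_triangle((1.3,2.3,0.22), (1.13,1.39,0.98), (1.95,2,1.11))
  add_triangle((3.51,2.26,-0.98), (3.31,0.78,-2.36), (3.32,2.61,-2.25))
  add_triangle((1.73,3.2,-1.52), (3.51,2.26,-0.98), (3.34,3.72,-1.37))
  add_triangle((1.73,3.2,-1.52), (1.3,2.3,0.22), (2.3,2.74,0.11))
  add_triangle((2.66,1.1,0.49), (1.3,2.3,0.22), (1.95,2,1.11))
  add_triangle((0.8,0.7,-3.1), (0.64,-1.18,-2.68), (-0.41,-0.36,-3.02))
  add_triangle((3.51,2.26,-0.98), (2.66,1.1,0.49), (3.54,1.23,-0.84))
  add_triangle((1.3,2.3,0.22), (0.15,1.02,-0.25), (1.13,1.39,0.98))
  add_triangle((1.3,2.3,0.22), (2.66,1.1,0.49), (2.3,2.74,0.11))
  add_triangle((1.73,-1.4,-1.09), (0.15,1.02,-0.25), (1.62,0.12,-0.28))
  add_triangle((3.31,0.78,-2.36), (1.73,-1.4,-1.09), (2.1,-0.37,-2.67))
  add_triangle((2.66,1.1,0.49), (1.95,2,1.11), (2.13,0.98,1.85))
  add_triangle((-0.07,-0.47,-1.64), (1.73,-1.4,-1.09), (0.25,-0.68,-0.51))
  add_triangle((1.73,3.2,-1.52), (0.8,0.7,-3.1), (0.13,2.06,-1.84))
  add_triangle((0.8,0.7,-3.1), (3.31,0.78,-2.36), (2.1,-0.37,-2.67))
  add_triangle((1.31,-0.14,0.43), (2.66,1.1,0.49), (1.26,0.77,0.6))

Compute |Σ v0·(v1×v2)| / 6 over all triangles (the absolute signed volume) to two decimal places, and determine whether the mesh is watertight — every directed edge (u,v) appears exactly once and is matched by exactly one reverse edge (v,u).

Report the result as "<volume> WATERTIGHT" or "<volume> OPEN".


Per-triangle v0·(v1×v2)/6:
  t1: +0.3173
  t2: +0.0669
  t3: +0.8528
  t4: +0.6566
  t5: -0.1013
  t6: +0.1869
  t7: -0.1328
  t8: +0.6275
  t9: +0.4664
  t10: -0.0844
  t11: -0.1045
  t12: +0.1540
  t13: +0.7442
  t14: -0.2509
  t15: +0.0898
  t16: -0.0206
  t17: +0.0398
  t18: +0.7095
  t19: +0.3838
  t20: +0.9987
  t21: -0.5623
  t22: +0.0815
  t23: +0.3075
  t24: -0.0014
  t25: +1.1202
  t26: +0.0997
  t27: +0.0726
  t28: +0.2084
  t29: +0.1797
  t30: +1.0939
  t31: -0.4414
  t32: +0.0574
  t33: +0.4718
  t34: +1.1326
  t35: +2.4174
  t36: +0.4693
  t37: +3.8158
  t38: -0.4544
  t39: -0.2443
  t40: +0.3342
  t41: +0.1448
  t42: +1.4426
  t43: -0.4182
  t44: +0.5305
  t45: +0.5969
  t46: +1.0692
  t47: +0.7035
  t48: +0.0926
  t49: +0.2296
  t50: +0.3079
  t51: +1.2379
  t52: +0.7383
  t53: +0.1784
  t54: +1.6456
  t55: +1.5378
  t56: +0.1320
Σ = +25.9278 → |volume| = 25.93

Directed edges: 168 total; 6 unmatched, e.g. (0.25,-0.68,-0.51)→(1,-0.48,0.28) → open.

25.93 OPEN


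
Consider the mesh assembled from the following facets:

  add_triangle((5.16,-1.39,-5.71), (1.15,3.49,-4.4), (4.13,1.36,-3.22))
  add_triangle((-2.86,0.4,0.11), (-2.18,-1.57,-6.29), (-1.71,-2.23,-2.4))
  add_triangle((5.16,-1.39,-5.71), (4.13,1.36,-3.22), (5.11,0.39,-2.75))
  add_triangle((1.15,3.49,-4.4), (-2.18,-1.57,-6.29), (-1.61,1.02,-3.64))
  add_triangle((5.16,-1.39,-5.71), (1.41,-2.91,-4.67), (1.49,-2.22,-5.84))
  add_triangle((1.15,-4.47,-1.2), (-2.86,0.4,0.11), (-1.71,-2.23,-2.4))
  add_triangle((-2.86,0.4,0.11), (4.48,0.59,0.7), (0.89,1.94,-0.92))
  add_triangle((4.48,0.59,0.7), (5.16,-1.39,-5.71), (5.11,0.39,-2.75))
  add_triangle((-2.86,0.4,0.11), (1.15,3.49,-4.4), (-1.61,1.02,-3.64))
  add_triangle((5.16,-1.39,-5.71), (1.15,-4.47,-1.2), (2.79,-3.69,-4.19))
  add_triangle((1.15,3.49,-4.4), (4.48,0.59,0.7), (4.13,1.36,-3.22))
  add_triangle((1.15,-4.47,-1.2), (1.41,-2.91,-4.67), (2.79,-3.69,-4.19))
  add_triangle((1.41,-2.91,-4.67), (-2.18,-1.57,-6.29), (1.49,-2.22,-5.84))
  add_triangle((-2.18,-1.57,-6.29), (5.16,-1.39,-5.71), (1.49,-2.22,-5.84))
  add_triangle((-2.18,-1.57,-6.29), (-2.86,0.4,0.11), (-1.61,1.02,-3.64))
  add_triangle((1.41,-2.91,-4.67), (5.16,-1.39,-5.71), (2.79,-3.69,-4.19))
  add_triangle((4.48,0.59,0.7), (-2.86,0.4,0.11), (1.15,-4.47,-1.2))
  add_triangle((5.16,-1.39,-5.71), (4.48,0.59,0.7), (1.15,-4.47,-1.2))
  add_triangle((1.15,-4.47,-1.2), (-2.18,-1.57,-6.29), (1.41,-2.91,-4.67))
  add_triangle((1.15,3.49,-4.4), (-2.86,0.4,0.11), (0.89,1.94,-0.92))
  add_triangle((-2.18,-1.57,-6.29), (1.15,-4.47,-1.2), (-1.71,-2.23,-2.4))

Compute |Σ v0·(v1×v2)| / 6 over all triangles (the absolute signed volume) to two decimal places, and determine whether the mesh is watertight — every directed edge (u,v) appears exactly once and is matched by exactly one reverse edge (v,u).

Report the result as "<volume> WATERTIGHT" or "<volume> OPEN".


122.67 OPEN

Per-triangle v0·(v1×v2)/6:
  t1: +11.0623
  t2: +5.2981
  t3: +4.1252
  t4: +7.0842
  t5: +4.2562
  t6: +3.7045
  t7: +1.3721
  t8: +4.1065
  t9: +4.7920
  t10: +4.1283
  t11: +6.8448
  t12: +3.7564
  t13: +4.0057
  t14: +5.8350
  t15: +5.7232
  t16: +5.4592
  t17: +1.1215
  t18: +20.3535
  t19: +10.3774
  t20: +2.7449
  t21: +6.5169
Σ = +122.6678 → |volume| = 122.67

Directed edges: 63 total; 9 unmatched, e.g. (5.16,-1.39,-5.71)→(1.15,3.49,-4.4) → open.


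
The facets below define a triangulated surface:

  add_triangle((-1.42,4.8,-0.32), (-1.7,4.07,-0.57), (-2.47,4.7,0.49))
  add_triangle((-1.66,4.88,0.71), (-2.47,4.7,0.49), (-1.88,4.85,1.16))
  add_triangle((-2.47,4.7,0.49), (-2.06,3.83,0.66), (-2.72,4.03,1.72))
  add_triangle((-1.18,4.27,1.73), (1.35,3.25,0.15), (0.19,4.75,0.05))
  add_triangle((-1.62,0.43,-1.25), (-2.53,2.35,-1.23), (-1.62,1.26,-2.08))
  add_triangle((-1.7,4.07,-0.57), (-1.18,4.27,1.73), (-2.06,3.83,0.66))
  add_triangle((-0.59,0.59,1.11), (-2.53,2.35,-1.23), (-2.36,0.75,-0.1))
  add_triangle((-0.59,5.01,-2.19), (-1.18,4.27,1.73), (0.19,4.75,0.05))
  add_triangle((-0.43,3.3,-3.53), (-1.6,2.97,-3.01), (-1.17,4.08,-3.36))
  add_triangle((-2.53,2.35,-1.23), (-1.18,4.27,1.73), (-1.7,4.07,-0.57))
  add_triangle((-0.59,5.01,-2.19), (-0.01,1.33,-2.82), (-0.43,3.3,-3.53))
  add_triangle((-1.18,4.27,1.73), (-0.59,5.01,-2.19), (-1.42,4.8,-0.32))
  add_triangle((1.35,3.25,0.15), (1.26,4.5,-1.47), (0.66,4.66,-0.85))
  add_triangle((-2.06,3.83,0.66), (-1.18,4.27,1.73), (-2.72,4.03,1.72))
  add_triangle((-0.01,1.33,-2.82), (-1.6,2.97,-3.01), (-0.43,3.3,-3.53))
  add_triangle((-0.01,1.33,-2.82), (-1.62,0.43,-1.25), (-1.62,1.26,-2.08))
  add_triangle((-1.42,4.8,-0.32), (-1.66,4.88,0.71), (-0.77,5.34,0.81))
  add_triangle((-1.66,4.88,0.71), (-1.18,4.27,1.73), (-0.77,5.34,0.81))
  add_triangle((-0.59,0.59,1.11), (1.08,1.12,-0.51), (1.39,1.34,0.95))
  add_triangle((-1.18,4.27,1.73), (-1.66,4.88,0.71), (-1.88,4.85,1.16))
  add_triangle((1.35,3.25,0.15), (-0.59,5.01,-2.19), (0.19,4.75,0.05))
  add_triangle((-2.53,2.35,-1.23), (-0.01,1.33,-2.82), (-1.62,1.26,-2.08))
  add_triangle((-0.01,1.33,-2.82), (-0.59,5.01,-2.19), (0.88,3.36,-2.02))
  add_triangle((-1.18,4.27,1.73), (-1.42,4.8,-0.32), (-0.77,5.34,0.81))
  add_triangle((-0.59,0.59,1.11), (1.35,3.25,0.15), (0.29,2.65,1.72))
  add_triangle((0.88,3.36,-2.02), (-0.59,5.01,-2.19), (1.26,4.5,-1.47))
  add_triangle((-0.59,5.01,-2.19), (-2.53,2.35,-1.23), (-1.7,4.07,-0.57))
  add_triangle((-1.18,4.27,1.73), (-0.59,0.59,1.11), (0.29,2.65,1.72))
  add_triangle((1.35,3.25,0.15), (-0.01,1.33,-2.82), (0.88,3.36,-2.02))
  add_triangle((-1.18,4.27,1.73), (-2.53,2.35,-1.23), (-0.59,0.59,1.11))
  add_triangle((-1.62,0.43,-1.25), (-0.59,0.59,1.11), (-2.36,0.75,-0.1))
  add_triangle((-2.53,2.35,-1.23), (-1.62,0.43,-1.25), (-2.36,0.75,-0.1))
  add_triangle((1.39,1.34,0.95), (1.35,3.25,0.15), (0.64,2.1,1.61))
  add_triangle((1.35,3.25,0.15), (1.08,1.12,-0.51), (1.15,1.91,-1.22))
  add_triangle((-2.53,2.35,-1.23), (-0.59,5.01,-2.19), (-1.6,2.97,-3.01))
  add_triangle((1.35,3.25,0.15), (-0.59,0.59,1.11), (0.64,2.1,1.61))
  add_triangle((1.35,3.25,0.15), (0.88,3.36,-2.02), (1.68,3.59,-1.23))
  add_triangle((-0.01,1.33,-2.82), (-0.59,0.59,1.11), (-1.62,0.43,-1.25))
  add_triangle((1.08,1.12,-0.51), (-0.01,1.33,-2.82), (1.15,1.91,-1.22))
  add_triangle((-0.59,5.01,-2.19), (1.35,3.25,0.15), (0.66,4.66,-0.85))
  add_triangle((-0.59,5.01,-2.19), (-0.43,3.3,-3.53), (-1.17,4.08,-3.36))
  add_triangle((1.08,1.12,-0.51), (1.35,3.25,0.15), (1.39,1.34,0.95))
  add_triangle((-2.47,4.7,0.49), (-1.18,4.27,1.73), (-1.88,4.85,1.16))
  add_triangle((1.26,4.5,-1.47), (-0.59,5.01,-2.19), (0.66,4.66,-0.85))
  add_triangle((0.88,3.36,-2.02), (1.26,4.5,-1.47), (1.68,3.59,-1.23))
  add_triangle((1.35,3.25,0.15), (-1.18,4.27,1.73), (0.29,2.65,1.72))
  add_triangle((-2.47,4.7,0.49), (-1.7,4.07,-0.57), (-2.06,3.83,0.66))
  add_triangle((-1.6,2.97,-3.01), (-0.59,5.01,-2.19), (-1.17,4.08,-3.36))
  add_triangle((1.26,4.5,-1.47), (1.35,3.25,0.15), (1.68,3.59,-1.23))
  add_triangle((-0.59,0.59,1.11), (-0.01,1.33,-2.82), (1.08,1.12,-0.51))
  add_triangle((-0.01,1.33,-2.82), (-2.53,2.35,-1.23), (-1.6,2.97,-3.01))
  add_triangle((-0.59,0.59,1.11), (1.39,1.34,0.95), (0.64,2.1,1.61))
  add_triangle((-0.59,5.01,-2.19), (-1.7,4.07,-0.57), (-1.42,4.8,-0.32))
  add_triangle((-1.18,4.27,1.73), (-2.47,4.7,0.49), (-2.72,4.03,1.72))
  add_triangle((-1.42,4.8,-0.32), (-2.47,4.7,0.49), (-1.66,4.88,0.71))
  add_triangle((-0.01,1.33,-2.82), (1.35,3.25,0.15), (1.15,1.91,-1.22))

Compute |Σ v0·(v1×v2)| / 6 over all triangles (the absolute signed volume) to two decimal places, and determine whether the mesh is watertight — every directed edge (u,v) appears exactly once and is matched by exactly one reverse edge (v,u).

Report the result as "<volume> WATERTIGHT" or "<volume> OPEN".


Per-triangle v0·(v1×v2)/6:
  t1: +0.5767
  t2: +0.3583
  t3: -0.0749
  t4: +1.7513
  t5: +0.5380
  t6: -1.2166
  t7: +0.8679
  t8: +3.4527
  t9: +0.6114
  t10: +2.0764
  t11: +0.3329
  t12: +1.5614
  t13: +0.8078
  t14: -1.0816
  t15: +0.9172
  t16: +0.3328
  t17: +0.8725
  t18: +0.9364
  t19: -0.3627
  t20: +0.3083
  t21: +2.0937
  t22: +1.0103
  t23: +2.3171
  t24: -1.2275
  t25: -0.2472
  t26: +1.3534
  t27: +2.4815
  t28: +0.8301
  t29: +0.1422
  t30: +1.8287
  t31: -0.1492
  t32: +0.7558
  t33: +0.7948
  t34: +0.3271
  t35: +3.0089
  t36: +0.5482
  t37: -0.6123
  t38: -0.8900
  t39: +0.2014
  t40: -0.1321
  t41: +1.1474
  t42: +0.5493
  t43: +0.1277
  t44: +1.2724
  t45: +0.4694
  t46: +1.8830
  t47: -0.0529
  t48: +0.6603
  t49: +0.6321
  t50: -0.8117
  t51: +0.5183
  t52: +0.2051
  t53: +0.9496
  t54: +1.6894
  t55: +0.7552
  t56: +0.9551
Σ = +38.9509 → |volume| = 38.95

Directed edges: 168 total, each appears once with its reverse present → watertight.

38.95 WATERTIGHT


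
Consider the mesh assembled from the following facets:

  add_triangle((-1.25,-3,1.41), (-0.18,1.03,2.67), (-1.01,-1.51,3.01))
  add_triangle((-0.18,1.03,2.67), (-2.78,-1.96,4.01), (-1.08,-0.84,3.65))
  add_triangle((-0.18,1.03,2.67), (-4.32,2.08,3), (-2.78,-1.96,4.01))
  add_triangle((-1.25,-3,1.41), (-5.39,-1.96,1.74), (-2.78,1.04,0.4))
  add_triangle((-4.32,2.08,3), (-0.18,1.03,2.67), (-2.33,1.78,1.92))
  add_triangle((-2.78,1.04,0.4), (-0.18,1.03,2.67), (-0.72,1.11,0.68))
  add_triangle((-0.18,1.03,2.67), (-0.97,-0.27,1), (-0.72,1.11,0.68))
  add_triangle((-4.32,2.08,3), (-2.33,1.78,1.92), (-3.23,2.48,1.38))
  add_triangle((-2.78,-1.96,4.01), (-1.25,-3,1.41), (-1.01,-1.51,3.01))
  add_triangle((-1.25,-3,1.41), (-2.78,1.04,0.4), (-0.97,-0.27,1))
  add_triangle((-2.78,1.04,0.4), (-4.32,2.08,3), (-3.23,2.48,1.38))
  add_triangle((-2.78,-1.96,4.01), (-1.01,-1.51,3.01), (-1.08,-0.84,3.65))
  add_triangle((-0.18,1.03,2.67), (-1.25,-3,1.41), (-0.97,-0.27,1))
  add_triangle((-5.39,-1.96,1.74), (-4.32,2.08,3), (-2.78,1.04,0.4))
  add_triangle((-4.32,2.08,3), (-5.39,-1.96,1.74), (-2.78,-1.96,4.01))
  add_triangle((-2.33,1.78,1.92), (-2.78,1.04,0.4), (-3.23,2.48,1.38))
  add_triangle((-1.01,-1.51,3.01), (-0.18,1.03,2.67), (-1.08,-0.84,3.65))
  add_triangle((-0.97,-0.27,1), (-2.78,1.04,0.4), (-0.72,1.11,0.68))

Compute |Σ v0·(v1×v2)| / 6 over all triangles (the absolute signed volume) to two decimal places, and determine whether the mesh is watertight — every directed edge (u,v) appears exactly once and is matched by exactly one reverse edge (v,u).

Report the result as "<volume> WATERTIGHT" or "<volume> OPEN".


26.48 OPEN

Per-triangle v0·(v1×v2)/6:
  t1: -0.1000
  t2: +1.2092
  t3: +7.4566
  t4: -0.7169
  t5: +1.0009
  t6: +0.7728
  t7: -0.5372
  t8: +0.6100
  t9: +1.6700
  t10: -1.0217
  t11: +1.2046
  t12: +0.7169
  t13: -1.0864
  t14: +4.5893
  t15: +11.5771
  t16: -0.5485
  t17: +0.1839
  t18: -0.5042
Σ = +26.4765 → |volume| = 26.48

Directed edges: 54 total; 6 unmatched, e.g. (-1.25,-3,1.41)→(-5.39,-1.96,1.74) → open.


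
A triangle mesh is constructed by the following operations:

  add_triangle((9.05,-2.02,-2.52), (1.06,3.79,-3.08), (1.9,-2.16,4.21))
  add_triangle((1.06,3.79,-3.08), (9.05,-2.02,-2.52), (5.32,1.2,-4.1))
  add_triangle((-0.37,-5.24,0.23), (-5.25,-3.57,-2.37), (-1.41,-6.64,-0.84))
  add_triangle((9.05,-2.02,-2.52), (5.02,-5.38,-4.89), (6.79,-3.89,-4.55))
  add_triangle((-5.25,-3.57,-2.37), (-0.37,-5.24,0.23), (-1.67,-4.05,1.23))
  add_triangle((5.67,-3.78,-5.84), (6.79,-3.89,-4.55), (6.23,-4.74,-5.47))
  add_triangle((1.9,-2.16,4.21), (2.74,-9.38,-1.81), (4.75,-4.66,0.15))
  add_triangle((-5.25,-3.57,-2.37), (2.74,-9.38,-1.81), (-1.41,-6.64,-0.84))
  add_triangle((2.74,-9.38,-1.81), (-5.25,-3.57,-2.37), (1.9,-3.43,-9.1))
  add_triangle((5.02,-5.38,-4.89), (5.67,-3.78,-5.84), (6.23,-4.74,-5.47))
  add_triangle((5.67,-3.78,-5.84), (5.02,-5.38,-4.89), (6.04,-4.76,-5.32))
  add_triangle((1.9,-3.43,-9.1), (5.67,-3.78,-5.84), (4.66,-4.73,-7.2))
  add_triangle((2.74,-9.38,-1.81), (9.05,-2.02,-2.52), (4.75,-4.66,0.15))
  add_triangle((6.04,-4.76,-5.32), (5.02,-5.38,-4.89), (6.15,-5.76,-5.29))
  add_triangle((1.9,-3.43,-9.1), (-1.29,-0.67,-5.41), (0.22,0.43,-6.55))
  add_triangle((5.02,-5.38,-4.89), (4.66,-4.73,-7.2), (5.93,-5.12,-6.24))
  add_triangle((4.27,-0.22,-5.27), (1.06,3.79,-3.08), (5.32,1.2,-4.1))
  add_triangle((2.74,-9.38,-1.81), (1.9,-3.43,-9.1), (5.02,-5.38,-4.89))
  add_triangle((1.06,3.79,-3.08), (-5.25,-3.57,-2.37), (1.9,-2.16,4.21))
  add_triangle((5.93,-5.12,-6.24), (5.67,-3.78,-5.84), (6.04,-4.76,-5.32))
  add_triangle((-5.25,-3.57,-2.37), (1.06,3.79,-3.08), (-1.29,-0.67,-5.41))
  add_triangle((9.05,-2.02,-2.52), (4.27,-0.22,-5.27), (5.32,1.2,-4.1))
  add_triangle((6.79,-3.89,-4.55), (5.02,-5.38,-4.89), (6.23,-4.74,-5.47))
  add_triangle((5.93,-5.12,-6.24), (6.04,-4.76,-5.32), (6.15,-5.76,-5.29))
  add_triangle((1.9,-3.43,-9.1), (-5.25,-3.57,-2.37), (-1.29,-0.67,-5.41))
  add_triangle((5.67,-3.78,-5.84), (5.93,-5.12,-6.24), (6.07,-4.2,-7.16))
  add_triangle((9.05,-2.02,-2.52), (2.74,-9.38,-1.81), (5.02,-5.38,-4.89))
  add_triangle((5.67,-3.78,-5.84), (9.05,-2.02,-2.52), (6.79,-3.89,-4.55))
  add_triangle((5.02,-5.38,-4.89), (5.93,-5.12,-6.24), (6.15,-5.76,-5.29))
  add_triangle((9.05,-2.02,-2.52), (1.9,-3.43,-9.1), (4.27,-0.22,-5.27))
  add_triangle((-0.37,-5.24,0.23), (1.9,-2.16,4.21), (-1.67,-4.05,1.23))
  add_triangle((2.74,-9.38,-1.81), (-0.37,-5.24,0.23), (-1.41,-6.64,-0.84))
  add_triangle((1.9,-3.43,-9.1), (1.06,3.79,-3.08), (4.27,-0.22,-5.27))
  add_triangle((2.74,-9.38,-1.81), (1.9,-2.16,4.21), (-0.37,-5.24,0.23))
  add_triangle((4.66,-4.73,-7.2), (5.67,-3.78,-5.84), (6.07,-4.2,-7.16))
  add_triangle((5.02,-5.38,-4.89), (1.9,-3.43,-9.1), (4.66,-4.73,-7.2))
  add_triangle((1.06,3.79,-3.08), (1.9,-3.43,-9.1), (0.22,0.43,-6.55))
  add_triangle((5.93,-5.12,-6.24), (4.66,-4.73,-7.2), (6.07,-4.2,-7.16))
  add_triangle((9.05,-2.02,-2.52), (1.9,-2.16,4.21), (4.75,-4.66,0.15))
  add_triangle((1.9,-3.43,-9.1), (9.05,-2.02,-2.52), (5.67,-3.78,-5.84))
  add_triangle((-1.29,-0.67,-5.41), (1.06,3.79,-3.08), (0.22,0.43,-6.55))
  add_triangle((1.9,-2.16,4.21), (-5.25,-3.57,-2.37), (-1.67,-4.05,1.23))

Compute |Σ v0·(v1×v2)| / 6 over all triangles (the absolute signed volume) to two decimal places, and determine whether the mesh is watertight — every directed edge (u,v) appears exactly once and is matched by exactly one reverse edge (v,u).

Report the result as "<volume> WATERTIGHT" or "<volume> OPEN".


Per-triangle v0·(v1×v2)/6:
  t1: +21.4908
  t2: +5.8757
  t3: +2.8618
  t4: +4.5784
  t5: +7.6469
  t6: +1.9244
  t7: +22.4302
  t8: +13.1445
  t9: +85.3729
  t10: +1.6637
  t11: -1.5371
  t12: +6.0508
  t13: +25.1619
  t14: -0.6125
  t15: +8.2548
  t16: +2.6473
  t17: +8.6056
  t18: +40.0827
  t19: -1.7458
  t20: +1.0851
  t21: +12.3198
  t22: +11.8005
  t23: +1.6484
  t24: +0.9920
  t25: +21.7520
  t26: +0.9819
  t27: +39.4594
  t28: +5.1755
  t29: +1.0465
  t30: +27.9801
  t31: +6.8603
  t32: +5.1881
  t33: +22.6838
  t34: +16.2102
  t35: -1.0451
  t36: +4.7049
  t37: +10.4501
  t38: +2.9019
  t39: +21.8756
  t40: +13.1863
  t41: +4.6937
  t42: +2.5563
Σ = +488.4044 → |volume| = 488.40

Directed edges: 126 total, each appears once with its reverse present → watertight.

488.40 WATERTIGHT


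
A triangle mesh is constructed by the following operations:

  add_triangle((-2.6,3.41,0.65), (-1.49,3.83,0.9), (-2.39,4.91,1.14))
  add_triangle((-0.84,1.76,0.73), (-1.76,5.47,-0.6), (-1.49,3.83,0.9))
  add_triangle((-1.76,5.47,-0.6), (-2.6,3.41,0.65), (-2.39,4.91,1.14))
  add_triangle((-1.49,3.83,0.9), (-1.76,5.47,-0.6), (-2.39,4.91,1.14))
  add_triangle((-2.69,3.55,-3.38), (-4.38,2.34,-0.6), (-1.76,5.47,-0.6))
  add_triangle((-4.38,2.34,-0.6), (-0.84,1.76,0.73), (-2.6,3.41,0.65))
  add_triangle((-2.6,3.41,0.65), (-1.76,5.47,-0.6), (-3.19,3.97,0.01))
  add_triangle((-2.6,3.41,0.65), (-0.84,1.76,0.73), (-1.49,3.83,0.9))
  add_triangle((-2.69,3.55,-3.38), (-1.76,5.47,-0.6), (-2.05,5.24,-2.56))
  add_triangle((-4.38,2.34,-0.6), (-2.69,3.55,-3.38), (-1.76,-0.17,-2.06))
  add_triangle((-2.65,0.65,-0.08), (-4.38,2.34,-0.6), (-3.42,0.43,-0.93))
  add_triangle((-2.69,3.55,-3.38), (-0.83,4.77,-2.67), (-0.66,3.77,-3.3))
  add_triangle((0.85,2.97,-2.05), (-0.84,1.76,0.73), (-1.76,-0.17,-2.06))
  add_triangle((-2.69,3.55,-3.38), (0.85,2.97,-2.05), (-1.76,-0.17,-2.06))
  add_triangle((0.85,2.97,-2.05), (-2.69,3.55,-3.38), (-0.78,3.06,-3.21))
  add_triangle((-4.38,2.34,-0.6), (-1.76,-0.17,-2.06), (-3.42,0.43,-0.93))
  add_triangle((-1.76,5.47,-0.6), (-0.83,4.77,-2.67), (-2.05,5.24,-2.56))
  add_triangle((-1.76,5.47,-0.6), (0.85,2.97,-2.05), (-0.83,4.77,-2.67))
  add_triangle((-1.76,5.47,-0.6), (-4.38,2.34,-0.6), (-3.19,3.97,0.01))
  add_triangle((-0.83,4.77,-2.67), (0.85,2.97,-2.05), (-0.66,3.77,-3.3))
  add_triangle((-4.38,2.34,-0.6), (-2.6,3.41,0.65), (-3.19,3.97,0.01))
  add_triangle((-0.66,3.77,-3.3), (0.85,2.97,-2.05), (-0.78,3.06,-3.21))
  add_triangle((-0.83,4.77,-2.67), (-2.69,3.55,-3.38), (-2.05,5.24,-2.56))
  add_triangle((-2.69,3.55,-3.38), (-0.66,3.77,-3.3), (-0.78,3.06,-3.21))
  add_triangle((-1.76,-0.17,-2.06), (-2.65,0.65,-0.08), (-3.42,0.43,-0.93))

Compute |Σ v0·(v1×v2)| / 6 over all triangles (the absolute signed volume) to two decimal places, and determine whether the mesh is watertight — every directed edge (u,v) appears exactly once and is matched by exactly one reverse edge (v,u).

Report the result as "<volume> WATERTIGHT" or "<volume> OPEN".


Per-triangle v0·(v1×v2)/6:
  t1: -0.0351
  t2: -0.1126
  t3: +1.5434
  t4: +0.5807
  t5: +9.4046
  t6: +0.2836
  t7: +1.1753
  t8: +0.2722
  t9: +1.8088
  t10: +5.2463
  t11: +0.5466
  t12: +1.9556
  t13: -3.0957
  t14: +3.2067
  t15: -1.2521
  t16: +1.4810
  t17: +1.9880
  t18: +2.4260
  t19: +2.0717
  t20: +1.2940
  t21: +1.0048
  t22: +0.3731
  t23: +1.8750
  t24: +0.6489
  t25: -0.1427
Σ = +34.5483 → |volume| = 34.55

Directed edges: 75 total; 7 unmatched, e.g. (-0.84,1.76,0.73)→(-1.76,5.47,-0.6) → open.

34.55 OPEN


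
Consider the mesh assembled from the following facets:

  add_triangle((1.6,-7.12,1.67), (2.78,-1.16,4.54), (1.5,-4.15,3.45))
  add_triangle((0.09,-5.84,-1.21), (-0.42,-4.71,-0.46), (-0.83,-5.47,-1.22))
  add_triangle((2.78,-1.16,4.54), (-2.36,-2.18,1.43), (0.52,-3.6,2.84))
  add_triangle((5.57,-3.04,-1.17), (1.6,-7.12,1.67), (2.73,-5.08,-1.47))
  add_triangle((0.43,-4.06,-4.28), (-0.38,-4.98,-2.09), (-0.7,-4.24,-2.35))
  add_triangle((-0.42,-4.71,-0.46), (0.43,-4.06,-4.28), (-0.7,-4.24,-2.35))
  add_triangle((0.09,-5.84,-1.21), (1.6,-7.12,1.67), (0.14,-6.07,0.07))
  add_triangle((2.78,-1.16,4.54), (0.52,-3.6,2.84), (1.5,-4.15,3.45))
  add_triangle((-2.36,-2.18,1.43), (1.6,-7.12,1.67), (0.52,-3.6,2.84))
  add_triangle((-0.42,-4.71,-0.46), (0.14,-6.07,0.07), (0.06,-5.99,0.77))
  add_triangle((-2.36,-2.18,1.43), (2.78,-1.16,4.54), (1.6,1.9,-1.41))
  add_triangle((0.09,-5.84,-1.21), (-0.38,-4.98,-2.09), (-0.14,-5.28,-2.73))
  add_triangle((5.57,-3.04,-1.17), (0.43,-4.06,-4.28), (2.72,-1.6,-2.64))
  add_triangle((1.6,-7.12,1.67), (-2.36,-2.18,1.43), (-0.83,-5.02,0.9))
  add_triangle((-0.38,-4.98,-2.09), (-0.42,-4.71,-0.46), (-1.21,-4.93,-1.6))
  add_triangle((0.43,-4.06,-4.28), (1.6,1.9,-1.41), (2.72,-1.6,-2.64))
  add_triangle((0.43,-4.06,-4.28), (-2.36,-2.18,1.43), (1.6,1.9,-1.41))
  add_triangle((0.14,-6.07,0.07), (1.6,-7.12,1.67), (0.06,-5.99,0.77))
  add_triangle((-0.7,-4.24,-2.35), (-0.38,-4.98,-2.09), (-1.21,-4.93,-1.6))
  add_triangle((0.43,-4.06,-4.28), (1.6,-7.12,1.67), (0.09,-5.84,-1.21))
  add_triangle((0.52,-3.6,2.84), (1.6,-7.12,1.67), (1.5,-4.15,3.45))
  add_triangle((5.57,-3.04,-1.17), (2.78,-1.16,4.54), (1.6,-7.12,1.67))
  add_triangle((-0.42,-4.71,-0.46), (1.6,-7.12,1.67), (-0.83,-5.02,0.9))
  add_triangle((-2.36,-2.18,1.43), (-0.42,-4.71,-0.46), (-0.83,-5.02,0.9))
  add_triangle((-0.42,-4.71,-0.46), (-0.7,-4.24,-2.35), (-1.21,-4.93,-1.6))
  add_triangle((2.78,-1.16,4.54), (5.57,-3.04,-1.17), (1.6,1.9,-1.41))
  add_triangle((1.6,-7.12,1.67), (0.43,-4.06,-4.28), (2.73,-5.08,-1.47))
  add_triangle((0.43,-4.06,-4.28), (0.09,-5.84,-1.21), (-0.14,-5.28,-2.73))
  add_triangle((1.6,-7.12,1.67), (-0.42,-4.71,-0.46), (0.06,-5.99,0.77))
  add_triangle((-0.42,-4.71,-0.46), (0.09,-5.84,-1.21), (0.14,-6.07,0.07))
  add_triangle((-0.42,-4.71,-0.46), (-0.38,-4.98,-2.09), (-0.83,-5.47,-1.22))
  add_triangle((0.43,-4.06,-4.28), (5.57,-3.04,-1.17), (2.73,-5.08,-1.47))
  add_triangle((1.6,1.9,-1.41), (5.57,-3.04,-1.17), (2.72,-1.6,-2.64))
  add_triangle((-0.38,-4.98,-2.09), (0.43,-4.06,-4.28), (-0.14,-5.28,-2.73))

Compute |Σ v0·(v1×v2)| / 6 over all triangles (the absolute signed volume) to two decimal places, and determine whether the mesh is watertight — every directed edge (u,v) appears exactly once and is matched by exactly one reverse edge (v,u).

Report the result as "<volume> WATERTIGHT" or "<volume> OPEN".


135.76 OPEN

Per-triangle v0·(v1×v2)/6:
  t1: +4.5304
  t2: +0.5006
  t3: +5.3635
  t4: +11.8849
  t5: +1.1553
  t6: -2.1850
  t7: +1.7836
  t8: +1.6826
  t9: +6.4339
  t10: +0.4155
  t11: +0.3873
  t12: +0.4993
  t13: +6.8970
  t14: +3.0729
  t15: +1.0261
  t16: +4.7284
  t17: +1.4395
  t18: +1.1437
  t19: +0.5414
  t20: +6.1129
  t21: +2.1930
  t22: +30.3795
  t23: +3.1491
  t24: +1.8704
  t25: -0.8881
  t26: +13.5478
  t27: +11.3859
  t28: +1.3260
  t29: -1.2740
  t30: +0.6599
  t31: -0.4653
  t32: +10.7793
  t33: +5.4409
  t34: +0.2464
Σ = +135.7645 → |volume| = 135.76

Directed edges: 102 total; 6 unmatched, e.g. (-0.83,-5.47,-1.22)→(0.09,-5.84,-1.21) → open.
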